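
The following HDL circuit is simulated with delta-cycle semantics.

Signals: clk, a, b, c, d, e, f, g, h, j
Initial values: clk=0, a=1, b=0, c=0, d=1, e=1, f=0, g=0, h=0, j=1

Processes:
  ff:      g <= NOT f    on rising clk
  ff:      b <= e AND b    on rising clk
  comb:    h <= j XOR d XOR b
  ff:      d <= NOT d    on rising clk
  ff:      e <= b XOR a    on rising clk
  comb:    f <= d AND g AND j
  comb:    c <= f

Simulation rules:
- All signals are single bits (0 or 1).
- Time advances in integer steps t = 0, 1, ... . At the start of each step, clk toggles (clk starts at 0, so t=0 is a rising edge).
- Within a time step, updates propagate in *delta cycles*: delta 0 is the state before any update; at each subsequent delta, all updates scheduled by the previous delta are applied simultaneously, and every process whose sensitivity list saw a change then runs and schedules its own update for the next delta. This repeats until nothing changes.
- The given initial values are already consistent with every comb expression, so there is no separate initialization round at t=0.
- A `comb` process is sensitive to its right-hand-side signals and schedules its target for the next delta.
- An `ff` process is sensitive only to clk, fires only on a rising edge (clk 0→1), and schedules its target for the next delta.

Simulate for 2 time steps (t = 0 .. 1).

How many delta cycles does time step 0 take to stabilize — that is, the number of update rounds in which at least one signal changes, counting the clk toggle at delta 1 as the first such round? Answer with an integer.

3

[bits: clk,d,f,j,a,c,e,g,h,b]
t=0: Δ0=0101101000 Δ1=1101101000 Δ2=1001101100 Δ3=1001101110 | 3Δ
t=1: Δ0=1001101110 Δ1=0001101110 | 1Δ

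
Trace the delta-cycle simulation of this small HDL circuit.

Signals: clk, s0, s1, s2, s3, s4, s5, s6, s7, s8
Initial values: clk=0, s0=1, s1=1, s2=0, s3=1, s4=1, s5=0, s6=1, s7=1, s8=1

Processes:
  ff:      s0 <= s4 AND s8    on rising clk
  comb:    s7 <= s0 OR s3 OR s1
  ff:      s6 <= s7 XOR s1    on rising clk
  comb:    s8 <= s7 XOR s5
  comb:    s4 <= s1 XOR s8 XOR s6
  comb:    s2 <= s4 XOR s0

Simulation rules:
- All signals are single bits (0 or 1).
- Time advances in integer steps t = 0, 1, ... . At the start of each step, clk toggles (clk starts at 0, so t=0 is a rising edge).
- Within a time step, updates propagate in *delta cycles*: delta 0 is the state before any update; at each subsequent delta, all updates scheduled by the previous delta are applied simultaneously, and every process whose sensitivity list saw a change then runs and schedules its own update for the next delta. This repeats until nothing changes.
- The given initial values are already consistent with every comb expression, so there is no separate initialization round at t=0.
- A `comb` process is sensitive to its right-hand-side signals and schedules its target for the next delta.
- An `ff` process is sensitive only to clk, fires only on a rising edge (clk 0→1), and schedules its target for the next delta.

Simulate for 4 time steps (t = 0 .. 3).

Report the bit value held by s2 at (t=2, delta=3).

t0.Δ0 s6=1 clk=0 s1=1 s2=0 s5=0 s7=1 s3=1 s0=1 s4=1 s8=1
t0.Δ1 s6=1 clk=1 s1=1 s2=0 s5=0 s7=1 s3=1 s0=1 s4=1 s8=1
t0.Δ2 s6=0 clk=1 s1=1 s2=0 s5=0 s7=1 s3=1 s0=1 s4=1 s8=1
t0.Δ3 s6=0 clk=1 s1=1 s2=0 s5=0 s7=1 s3=1 s0=1 s4=0 s8=1
t0.Δ4 s6=0 clk=1 s1=1 s2=1 s5=0 s7=1 s3=1 s0=1 s4=0 s8=1
t1.Δ0 s6=0 clk=1 s1=1 s2=1 s5=0 s7=1 s3=1 s0=1 s4=0 s8=1
t1.Δ1 s6=0 clk=0 s1=1 s2=1 s5=0 s7=1 s3=1 s0=1 s4=0 s8=1
t2.Δ0 s6=0 clk=0 s1=1 s2=1 s5=0 s7=1 s3=1 s0=1 s4=0 s8=1
t2.Δ1 s6=0 clk=1 s1=1 s2=1 s5=0 s7=1 s3=1 s0=1 s4=0 s8=1
t2.Δ2 s6=0 clk=1 s1=1 s2=1 s5=0 s7=1 s3=1 s0=0 s4=0 s8=1
t2.Δ3 s6=0 clk=1 s1=1 s2=0 s5=0 s7=1 s3=1 s0=0 s4=0 s8=1
t3.Δ0 s6=0 clk=1 s1=1 s2=0 s5=0 s7=1 s3=1 s0=0 s4=0 s8=1
t3.Δ1 s6=0 clk=0 s1=1 s2=0 s5=0 s7=1 s3=1 s0=0 s4=0 s8=1

0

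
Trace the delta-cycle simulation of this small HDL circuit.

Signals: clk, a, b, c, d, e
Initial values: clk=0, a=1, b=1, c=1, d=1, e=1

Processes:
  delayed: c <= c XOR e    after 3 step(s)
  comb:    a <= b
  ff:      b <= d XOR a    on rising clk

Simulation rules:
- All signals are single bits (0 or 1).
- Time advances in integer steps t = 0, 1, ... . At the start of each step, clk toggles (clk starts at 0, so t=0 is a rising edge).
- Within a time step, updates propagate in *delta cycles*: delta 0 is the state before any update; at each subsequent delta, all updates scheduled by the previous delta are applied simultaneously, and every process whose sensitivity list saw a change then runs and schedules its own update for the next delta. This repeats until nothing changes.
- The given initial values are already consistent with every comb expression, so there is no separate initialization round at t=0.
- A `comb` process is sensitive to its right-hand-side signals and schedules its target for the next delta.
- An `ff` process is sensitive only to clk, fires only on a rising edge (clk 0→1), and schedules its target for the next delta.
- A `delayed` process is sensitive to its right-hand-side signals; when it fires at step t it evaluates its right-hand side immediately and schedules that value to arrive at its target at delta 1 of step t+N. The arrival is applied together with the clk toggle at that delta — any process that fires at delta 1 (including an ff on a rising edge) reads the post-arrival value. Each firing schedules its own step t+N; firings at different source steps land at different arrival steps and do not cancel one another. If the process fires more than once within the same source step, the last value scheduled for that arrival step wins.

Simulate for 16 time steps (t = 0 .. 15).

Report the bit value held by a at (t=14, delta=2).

0

t=0 Δ0: clk=0 d=1 c=1 b=1 e=1 a=1
  Δ1: clk:0→1
  Δ2: b:1→0
  Δ3: a:1→0
  (3Δ to stable)
t=1 Δ0: clk=1 d=1 c=1 b=0 e=1 a=0
  Δ1: clk:1→0
  (1Δ to stable)
t=2 Δ0: clk=0 d=1 c=1 b=0 e=1 a=0
  Δ1: clk:0→1
  Δ2: b:0→1
  Δ3: a:0→1
  (3Δ to stable)
t=3 Δ0: clk=1 d=1 c=1 b=1 e=1 a=1
  Δ1: clk:1→0
  (1Δ to stable)
t=4 Δ0: clk=0 d=1 c=1 b=1 e=1 a=1
  Δ1: clk:0→1
  Δ2: b:1→0
  Δ3: a:1→0
  (3Δ to stable)
t=5 Δ0: clk=1 d=1 c=1 b=0 e=1 a=0
  Δ1: clk:1→0
  (1Δ to stable)
t=6 Δ0: clk=0 d=1 c=1 b=0 e=1 a=0
  Δ1: clk:0→1
  Δ2: b:0→1
  Δ3: a:0→1
  (3Δ to stable)
t=7 Δ0: clk=1 d=1 c=1 b=1 e=1 a=1
  Δ1: clk:1→0
  (1Δ to stable)
t=8 Δ0: clk=0 d=1 c=1 b=1 e=1 a=1
  Δ1: clk:0→1
  Δ2: b:1→0
  Δ3: a:1→0
  (3Δ to stable)
t=9 Δ0: clk=1 d=1 c=1 b=0 e=1 a=0
  Δ1: clk:1→0
  (1Δ to stable)
t=10 Δ0: clk=0 d=1 c=1 b=0 e=1 a=0
  Δ1: clk:0→1
  Δ2: b:0→1
  Δ3: a:0→1
  (3Δ to stable)
t=11 Δ0: clk=1 d=1 c=1 b=1 e=1 a=1
  Δ1: clk:1→0
  (1Δ to stable)
t=12 Δ0: clk=0 d=1 c=1 b=1 e=1 a=1
  Δ1: clk:0→1
  Δ2: b:1→0
  Δ3: a:1→0
  (3Δ to stable)
t=13 Δ0: clk=1 d=1 c=1 b=0 e=1 a=0
  Δ1: clk:1→0
  (1Δ to stable)
t=14 Δ0: clk=0 d=1 c=1 b=0 e=1 a=0
  Δ1: clk:0→1
  Δ2: b:0→1
  Δ3: a:0→1
  (3Δ to stable)
t=15 Δ0: clk=1 d=1 c=1 b=1 e=1 a=1
  Δ1: clk:1→0
  (1Δ to stable)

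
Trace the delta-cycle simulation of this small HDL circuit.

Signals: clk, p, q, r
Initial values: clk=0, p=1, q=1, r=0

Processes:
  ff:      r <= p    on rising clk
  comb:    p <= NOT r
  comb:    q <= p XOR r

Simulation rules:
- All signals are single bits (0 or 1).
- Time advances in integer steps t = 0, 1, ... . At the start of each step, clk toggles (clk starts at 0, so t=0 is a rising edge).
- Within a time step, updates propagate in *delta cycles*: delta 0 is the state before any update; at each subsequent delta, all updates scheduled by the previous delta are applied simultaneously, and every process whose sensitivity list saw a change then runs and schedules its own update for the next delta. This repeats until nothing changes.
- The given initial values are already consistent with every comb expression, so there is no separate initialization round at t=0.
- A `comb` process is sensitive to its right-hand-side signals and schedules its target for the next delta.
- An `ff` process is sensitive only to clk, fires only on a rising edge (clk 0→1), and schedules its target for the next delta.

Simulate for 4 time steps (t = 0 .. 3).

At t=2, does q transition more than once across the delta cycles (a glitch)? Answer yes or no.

t=0 Δ0: r=0 q=1 clk=0 p=1
  Δ1: clk:0→1
  Δ2: r:0→1
  Δ3: q:1→0, p:1→0
  Δ4: q:0→1
  (4Δ to stable)
t=1 Δ0: r=1 q=1 clk=1 p=0
  Δ1: clk:1→0
  (1Δ to stable)
t=2 Δ0: r=1 q=1 clk=0 p=0
  Δ1: clk:0→1
  Δ2: r:1→0
  Δ3: q:1→0, p:0→1
  Δ4: q:0→1
  (4Δ to stable)
t=3 Δ0: r=0 q=1 clk=1 p=1
  Δ1: clk:1→0
  (1Δ to stable)

yes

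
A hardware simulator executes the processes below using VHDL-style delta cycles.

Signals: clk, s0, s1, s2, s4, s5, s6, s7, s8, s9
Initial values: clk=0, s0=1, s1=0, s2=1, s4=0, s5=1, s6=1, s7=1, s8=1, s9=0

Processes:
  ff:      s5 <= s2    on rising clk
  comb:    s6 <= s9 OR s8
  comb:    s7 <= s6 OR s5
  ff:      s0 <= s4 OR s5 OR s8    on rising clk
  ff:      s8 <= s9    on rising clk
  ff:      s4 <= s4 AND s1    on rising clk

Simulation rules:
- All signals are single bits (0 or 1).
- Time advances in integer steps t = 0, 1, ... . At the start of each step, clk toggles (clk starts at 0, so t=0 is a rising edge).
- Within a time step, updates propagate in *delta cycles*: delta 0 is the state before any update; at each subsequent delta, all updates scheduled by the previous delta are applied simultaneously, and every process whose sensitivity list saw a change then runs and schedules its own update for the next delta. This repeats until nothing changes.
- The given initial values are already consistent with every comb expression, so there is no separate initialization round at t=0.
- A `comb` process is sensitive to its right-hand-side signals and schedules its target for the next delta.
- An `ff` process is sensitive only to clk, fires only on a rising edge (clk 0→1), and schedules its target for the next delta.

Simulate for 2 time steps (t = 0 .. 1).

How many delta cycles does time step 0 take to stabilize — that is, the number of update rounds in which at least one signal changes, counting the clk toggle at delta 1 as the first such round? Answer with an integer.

3

t=0 Δ0: s9=0 clk=0 s2=1 s0=1 s8=1 s7=1 s5=1 s4=0 s1=0 s6=1
  Δ1: clk:0→1
  Δ2: s8:1→0
  Δ3: s6:1→0
  (3Δ to stable)
t=1 Δ0: s9=0 clk=1 s2=1 s0=1 s8=0 s7=1 s5=1 s4=0 s1=0 s6=0
  Δ1: clk:1→0
  (1Δ to stable)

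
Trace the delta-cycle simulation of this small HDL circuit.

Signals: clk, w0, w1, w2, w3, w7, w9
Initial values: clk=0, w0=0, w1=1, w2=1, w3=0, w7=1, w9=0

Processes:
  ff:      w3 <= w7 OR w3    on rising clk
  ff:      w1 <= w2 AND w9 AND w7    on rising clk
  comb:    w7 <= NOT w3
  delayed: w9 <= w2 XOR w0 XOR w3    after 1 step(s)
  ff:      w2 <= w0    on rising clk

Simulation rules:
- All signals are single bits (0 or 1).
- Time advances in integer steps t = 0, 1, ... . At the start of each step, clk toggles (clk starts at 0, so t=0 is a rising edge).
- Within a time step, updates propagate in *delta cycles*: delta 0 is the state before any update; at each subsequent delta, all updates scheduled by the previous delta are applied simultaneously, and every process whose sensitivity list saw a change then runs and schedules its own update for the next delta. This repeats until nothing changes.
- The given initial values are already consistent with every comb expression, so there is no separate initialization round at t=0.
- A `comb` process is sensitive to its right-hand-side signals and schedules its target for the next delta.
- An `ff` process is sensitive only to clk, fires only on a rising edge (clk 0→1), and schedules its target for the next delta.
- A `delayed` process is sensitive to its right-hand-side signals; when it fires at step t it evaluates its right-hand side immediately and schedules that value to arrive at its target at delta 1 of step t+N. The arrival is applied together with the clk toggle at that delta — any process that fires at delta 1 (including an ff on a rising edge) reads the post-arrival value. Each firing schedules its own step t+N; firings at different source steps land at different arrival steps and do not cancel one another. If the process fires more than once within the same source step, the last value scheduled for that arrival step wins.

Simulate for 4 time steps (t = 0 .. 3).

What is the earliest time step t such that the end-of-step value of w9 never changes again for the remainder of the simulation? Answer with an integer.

1

[bits: clk,w9,w7,w0,w2,w3,w1]
t=0: Δ0=0010101 Δ1=1010101 Δ2=1010010 Δ3=1000010 | 3Δ
t=1: Δ0=1000010 Δ1=0100010 | 1Δ
t=2: Δ0=0100010 Δ1=1100010 | 1Δ
t=3: Δ0=1100010 Δ1=0100010 | 1Δ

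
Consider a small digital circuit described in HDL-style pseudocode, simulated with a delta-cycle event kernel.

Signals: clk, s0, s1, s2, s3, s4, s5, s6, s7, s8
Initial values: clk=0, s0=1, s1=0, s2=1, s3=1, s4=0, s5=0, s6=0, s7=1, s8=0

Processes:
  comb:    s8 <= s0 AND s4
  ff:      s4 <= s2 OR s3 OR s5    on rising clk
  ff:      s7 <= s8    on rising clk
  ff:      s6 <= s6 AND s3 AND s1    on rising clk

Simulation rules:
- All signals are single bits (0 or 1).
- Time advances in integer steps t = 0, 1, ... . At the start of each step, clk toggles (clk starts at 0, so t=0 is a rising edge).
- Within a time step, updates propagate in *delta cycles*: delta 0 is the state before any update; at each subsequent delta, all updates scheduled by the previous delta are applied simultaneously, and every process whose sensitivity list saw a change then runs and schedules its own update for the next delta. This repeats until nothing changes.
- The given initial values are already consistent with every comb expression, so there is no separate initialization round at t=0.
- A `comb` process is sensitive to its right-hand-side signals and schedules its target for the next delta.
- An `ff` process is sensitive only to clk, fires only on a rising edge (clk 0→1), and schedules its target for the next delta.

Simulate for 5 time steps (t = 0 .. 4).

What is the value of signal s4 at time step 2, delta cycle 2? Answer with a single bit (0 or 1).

t=0 Δ0: s3=1 s0=1 s8=0 s2=1 s4=0 s7=1 clk=0 s5=0 s6=0 s1=0
  Δ1: clk:0→1
  Δ2: s4:0→1, s7:1→0
  Δ3: s8:0→1
  (3Δ to stable)
t=1 Δ0: s3=1 s0=1 s8=1 s2=1 s4=1 s7=0 clk=1 s5=0 s6=0 s1=0
  Δ1: clk:1→0
  (1Δ to stable)
t=2 Δ0: s3=1 s0=1 s8=1 s2=1 s4=1 s7=0 clk=0 s5=0 s6=0 s1=0
  Δ1: clk:0→1
  Δ2: s7:0→1
  (2Δ to stable)
t=3 Δ0: s3=1 s0=1 s8=1 s2=1 s4=1 s7=1 clk=1 s5=0 s6=0 s1=0
  Δ1: clk:1→0
  (1Δ to stable)
t=4 Δ0: s3=1 s0=1 s8=1 s2=1 s4=1 s7=1 clk=0 s5=0 s6=0 s1=0
  Δ1: clk:0→1
  (1Δ to stable)

1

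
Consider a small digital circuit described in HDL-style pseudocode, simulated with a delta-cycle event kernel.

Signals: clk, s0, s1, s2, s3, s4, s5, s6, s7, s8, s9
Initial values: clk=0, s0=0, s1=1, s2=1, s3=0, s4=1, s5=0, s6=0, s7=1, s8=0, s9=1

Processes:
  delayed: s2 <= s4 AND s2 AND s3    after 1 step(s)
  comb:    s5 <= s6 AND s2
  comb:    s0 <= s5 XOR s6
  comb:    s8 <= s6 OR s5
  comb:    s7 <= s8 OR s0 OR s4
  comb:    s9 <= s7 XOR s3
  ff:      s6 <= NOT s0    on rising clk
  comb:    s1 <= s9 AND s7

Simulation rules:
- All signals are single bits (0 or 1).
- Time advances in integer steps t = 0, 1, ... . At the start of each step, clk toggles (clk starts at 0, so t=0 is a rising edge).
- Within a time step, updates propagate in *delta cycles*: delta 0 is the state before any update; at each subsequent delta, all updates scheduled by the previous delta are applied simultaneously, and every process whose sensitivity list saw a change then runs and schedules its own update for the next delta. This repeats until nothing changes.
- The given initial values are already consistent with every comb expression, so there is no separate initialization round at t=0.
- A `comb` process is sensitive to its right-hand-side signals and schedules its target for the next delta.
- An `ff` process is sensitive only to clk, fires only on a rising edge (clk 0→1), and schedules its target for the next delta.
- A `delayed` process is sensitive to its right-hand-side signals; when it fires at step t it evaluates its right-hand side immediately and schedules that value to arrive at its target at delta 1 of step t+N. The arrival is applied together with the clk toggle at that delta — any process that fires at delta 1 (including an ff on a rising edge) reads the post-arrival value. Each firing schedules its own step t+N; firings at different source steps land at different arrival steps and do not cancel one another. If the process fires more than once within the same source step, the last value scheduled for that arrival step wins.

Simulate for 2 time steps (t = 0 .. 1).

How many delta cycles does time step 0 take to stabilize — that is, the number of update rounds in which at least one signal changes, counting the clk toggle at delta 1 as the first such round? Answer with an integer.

t=0 Δ0: s0=0 s2=1 s4=1 s9=1 s3=0 s5=0 s6=0 clk=0 s1=1 s7=1 s8=0
  Δ1: clk:0→1
  Δ2: s6:0→1
  Δ3: s0:0→1, s5:0→1, s8:0→1
  Δ4: s0:1→0
  (4Δ to stable)
t=1 Δ0: s0=0 s2=1 s4=1 s9=1 s3=0 s5=1 s6=1 clk=1 s1=1 s7=1 s8=1
  Δ1: clk:1→0
  (1Δ to stable)

4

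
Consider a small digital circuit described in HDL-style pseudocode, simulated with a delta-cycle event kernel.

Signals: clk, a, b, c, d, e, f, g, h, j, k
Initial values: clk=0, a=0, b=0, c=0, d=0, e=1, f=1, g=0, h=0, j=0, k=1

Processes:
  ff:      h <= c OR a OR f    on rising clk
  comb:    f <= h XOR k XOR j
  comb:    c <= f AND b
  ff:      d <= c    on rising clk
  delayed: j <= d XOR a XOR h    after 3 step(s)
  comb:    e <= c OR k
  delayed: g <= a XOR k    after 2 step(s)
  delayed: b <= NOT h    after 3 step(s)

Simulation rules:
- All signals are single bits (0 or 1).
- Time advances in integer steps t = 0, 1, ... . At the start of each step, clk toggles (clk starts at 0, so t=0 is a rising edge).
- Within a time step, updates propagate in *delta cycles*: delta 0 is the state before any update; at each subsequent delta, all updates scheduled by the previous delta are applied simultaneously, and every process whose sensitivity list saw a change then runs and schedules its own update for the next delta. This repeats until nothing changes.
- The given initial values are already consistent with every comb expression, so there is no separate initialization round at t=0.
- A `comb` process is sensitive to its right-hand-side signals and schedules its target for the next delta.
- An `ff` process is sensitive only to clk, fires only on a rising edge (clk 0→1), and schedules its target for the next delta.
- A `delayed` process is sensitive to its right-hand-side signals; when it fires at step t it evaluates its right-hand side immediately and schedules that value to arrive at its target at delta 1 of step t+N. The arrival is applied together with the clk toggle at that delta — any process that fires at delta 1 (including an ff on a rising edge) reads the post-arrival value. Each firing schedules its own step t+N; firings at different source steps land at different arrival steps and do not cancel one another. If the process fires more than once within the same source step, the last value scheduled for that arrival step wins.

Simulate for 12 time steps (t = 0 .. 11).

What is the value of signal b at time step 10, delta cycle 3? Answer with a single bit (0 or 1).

t0.Δ0 g=0 f=1 clk=0 b=0 h=0 c=0 d=0 k=1 e=1 a=0 j=0
t0.Δ1 g=0 f=1 clk=1 b=0 h=0 c=0 d=0 k=1 e=1 a=0 j=0
t0.Δ2 g=0 f=1 clk=1 b=0 h=1 c=0 d=0 k=1 e=1 a=0 j=0
t0.Δ3 g=0 f=0 clk=1 b=0 h=1 c=0 d=0 k=1 e=1 a=0 j=0
t1.Δ0 g=0 f=0 clk=1 b=0 h=1 c=0 d=0 k=1 e=1 a=0 j=0
t1.Δ1 g=0 f=0 clk=0 b=0 h=1 c=0 d=0 k=1 e=1 a=0 j=0
t2.Δ0 g=0 f=0 clk=0 b=0 h=1 c=0 d=0 k=1 e=1 a=0 j=0
t2.Δ1 g=0 f=0 clk=1 b=0 h=1 c=0 d=0 k=1 e=1 a=0 j=0
t2.Δ2 g=0 f=0 clk=1 b=0 h=0 c=0 d=0 k=1 e=1 a=0 j=0
t2.Δ3 g=0 f=1 clk=1 b=0 h=0 c=0 d=0 k=1 e=1 a=0 j=0
t3.Δ0 g=0 f=1 clk=1 b=0 h=0 c=0 d=0 k=1 e=1 a=0 j=0
t3.Δ1 g=0 f=1 clk=0 b=0 h=0 c=0 d=0 k=1 e=1 a=0 j=1
t3.Δ2 g=0 f=0 clk=0 b=0 h=0 c=0 d=0 k=1 e=1 a=0 j=1
t4.Δ0 g=0 f=0 clk=0 b=0 h=0 c=0 d=0 k=1 e=1 a=0 j=1
t4.Δ1 g=0 f=0 clk=1 b=0 h=0 c=0 d=0 k=1 e=1 a=0 j=1
t5.Δ0 g=0 f=0 clk=1 b=0 h=0 c=0 d=0 k=1 e=1 a=0 j=1
t5.Δ1 g=0 f=0 clk=0 b=1 h=0 c=0 d=0 k=1 e=1 a=0 j=0
t5.Δ2 g=0 f=1 clk=0 b=1 h=0 c=0 d=0 k=1 e=1 a=0 j=0
t5.Δ3 g=0 f=1 clk=0 b=1 h=0 c=1 d=0 k=1 e=1 a=0 j=0
t6.Δ0 g=0 f=1 clk=0 b=1 h=0 c=1 d=0 k=1 e=1 a=0 j=0
t6.Δ1 g=0 f=1 clk=1 b=1 h=0 c=1 d=0 k=1 e=1 a=0 j=0
t6.Δ2 g=0 f=1 clk=1 b=1 h=1 c=1 d=1 k=1 e=1 a=0 j=0
t6.Δ3 g=0 f=0 clk=1 b=1 h=1 c=1 d=1 k=1 e=1 a=0 j=0
t6.Δ4 g=0 f=0 clk=1 b=1 h=1 c=0 d=1 k=1 e=1 a=0 j=0
t7.Δ0 g=0 f=0 clk=1 b=1 h=1 c=0 d=1 k=1 e=1 a=0 j=0
t7.Δ1 g=0 f=0 clk=0 b=1 h=1 c=0 d=1 k=1 e=1 a=0 j=0
t8.Δ0 g=0 f=0 clk=0 b=1 h=1 c=0 d=1 k=1 e=1 a=0 j=0
t8.Δ1 g=0 f=0 clk=1 b=1 h=1 c=0 d=1 k=1 e=1 a=0 j=0
t8.Δ2 g=0 f=0 clk=1 b=1 h=0 c=0 d=0 k=1 e=1 a=0 j=0
t8.Δ3 g=0 f=1 clk=1 b=1 h=0 c=0 d=0 k=1 e=1 a=0 j=0
t8.Δ4 g=0 f=1 clk=1 b=1 h=0 c=1 d=0 k=1 e=1 a=0 j=0
t9.Δ0 g=0 f=1 clk=1 b=1 h=0 c=1 d=0 k=1 e=1 a=0 j=0
t9.Δ1 g=0 f=1 clk=0 b=0 h=0 c=1 d=0 k=1 e=1 a=0 j=0
t9.Δ2 g=0 f=1 clk=0 b=0 h=0 c=0 d=0 k=1 e=1 a=0 j=0
t10.Δ0 g=0 f=1 clk=0 b=0 h=0 c=0 d=0 k=1 e=1 a=0 j=0
t10.Δ1 g=0 f=1 clk=1 b=0 h=0 c=0 d=0 k=1 e=1 a=0 j=0
t10.Δ2 g=0 f=1 clk=1 b=0 h=1 c=0 d=0 k=1 e=1 a=0 j=0
t10.Δ3 g=0 f=0 clk=1 b=0 h=1 c=0 d=0 k=1 e=1 a=0 j=0
t11.Δ0 g=0 f=0 clk=1 b=0 h=1 c=0 d=0 k=1 e=1 a=0 j=0
t11.Δ1 g=0 f=0 clk=0 b=1 h=1 c=0 d=0 k=1 e=1 a=0 j=0

0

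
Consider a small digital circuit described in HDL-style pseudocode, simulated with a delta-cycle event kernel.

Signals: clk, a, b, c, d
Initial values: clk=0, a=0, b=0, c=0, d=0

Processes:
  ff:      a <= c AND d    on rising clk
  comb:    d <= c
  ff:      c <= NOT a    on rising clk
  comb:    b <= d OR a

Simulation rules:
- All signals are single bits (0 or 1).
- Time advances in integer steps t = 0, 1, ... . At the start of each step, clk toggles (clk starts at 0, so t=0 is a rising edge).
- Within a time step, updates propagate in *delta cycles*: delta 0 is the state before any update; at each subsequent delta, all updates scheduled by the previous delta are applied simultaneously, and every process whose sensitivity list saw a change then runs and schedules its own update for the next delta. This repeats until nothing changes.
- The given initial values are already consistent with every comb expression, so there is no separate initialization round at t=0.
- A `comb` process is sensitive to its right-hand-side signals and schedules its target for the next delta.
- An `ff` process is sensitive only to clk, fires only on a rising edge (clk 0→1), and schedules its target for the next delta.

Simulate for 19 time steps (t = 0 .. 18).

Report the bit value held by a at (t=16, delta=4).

t=0 Δ0: clk=0 a=0 c=0 b=0 d=0
  Δ1: clk:0→1
  Δ2: c:0→1
  Δ3: d:0→1
  Δ4: b:0→1
  (4Δ to stable)
t=1 Δ0: clk=1 a=0 c=1 b=1 d=1
  Δ1: clk:1→0
  (1Δ to stable)
t=2 Δ0: clk=0 a=0 c=1 b=1 d=1
  Δ1: clk:0→1
  Δ2: a:0→1
  (2Δ to stable)
t=3 Δ0: clk=1 a=1 c=1 b=1 d=1
  Δ1: clk:1→0
  (1Δ to stable)
t=4 Δ0: clk=0 a=1 c=1 b=1 d=1
  Δ1: clk:0→1
  Δ2: c:1→0
  Δ3: d:1→0
  (3Δ to stable)
t=5 Δ0: clk=1 a=1 c=0 b=1 d=0
  Δ1: clk:1→0
  (1Δ to stable)
t=6 Δ0: clk=0 a=1 c=0 b=1 d=0
  Δ1: clk:0→1
  Δ2: a:1→0
  Δ3: b:1→0
  (3Δ to stable)
t=7 Δ0: clk=1 a=0 c=0 b=0 d=0
  Δ1: clk:1→0
  (1Δ to stable)
t=8 Δ0: clk=0 a=0 c=0 b=0 d=0
  Δ1: clk:0→1
  Δ2: c:0→1
  Δ3: d:0→1
  Δ4: b:0→1
  (4Δ to stable)
t=9 Δ0: clk=1 a=0 c=1 b=1 d=1
  Δ1: clk:1→0
  (1Δ to stable)
t=10 Δ0: clk=0 a=0 c=1 b=1 d=1
  Δ1: clk:0→1
  Δ2: a:0→1
  (2Δ to stable)
t=11 Δ0: clk=1 a=1 c=1 b=1 d=1
  Δ1: clk:1→0
  (1Δ to stable)
t=12 Δ0: clk=0 a=1 c=1 b=1 d=1
  Δ1: clk:0→1
  Δ2: c:1→0
  Δ3: d:1→0
  (3Δ to stable)
t=13 Δ0: clk=1 a=1 c=0 b=1 d=0
  Δ1: clk:1→0
  (1Δ to stable)
t=14 Δ0: clk=0 a=1 c=0 b=1 d=0
  Δ1: clk:0→1
  Δ2: a:1→0
  Δ3: b:1→0
  (3Δ to stable)
t=15 Δ0: clk=1 a=0 c=0 b=0 d=0
  Δ1: clk:1→0
  (1Δ to stable)
t=16 Δ0: clk=0 a=0 c=0 b=0 d=0
  Δ1: clk:0→1
  Δ2: c:0→1
  Δ3: d:0→1
  Δ4: b:0→1
  (4Δ to stable)
t=17 Δ0: clk=1 a=0 c=1 b=1 d=1
  Δ1: clk:1→0
  (1Δ to stable)
t=18 Δ0: clk=0 a=0 c=1 b=1 d=1
  Δ1: clk:0→1
  Δ2: a:0→1
  (2Δ to stable)

0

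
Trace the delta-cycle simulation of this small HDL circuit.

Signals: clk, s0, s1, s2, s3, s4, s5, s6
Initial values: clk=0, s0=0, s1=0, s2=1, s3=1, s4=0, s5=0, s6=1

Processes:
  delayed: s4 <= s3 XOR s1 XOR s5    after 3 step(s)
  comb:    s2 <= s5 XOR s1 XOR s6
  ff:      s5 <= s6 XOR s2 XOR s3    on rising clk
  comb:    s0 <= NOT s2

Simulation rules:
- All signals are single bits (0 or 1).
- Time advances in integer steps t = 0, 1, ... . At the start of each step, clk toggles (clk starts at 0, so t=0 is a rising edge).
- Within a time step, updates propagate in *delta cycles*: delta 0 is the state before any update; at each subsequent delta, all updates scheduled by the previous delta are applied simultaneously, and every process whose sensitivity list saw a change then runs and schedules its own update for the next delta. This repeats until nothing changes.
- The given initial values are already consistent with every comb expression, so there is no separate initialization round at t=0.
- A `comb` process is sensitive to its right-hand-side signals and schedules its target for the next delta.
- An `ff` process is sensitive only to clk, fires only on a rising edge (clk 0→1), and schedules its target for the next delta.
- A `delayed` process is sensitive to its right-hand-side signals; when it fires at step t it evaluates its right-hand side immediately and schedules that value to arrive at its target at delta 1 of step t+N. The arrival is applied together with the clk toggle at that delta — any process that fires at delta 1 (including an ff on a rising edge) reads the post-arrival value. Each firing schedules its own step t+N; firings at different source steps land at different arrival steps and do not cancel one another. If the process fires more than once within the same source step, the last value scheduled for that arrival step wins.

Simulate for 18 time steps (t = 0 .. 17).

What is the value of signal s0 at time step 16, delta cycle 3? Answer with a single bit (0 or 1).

[bits: s2,s6,s5,clk,s1,s4,s0,s3]
t=0: Δ0=11000001 Δ1=11010001 Δ2=11110001 Δ3=01110001 Δ4=01110011 | 4Δ
t=1: Δ0=01110011 Δ1=01100011 | 1Δ
t=2: Δ0=01100011 Δ1=01110011 Δ2=01010011 Δ3=11010011 Δ4=11010001 | 4Δ
t=3: Δ0=11010001 Δ1=11000001 | 1Δ
t=4: Δ0=11000001 Δ1=11010001 Δ2=11110001 Δ3=01110001 Δ4=01110011 | 4Δ
t=5: Δ0=01110011 Δ1=01100111 | 1Δ
t=6: Δ0=01100111 Δ1=01110111 Δ2=01010111 Δ3=11010111 Δ4=11010101 | 4Δ
t=7: Δ0=11010101 Δ1=11000001 | 1Δ
t=8: Δ0=11000001 Δ1=11010001 Δ2=11110001 Δ3=01110001 Δ4=01110011 | 4Δ
t=9: Δ0=01110011 Δ1=01100111 | 1Δ
t=10: Δ0=01100111 Δ1=01110111 Δ2=01010111 Δ3=11010111 Δ4=11010101 | 4Δ
t=11: Δ0=11010101 Δ1=11000001 | 1Δ
t=12: Δ0=11000001 Δ1=11010001 Δ2=11110001 Δ3=01110001 Δ4=01110011 | 4Δ
t=13: Δ0=01110011 Δ1=01100111 | 1Δ
t=14: Δ0=01100111 Δ1=01110111 Δ2=01010111 Δ3=11010111 Δ4=11010101 | 4Δ
t=15: Δ0=11010101 Δ1=11000001 | 1Δ
t=16: Δ0=11000001 Δ1=11010001 Δ2=11110001 Δ3=01110001 Δ4=01110011 | 4Δ
t=17: Δ0=01110011 Δ1=01100111 | 1Δ

0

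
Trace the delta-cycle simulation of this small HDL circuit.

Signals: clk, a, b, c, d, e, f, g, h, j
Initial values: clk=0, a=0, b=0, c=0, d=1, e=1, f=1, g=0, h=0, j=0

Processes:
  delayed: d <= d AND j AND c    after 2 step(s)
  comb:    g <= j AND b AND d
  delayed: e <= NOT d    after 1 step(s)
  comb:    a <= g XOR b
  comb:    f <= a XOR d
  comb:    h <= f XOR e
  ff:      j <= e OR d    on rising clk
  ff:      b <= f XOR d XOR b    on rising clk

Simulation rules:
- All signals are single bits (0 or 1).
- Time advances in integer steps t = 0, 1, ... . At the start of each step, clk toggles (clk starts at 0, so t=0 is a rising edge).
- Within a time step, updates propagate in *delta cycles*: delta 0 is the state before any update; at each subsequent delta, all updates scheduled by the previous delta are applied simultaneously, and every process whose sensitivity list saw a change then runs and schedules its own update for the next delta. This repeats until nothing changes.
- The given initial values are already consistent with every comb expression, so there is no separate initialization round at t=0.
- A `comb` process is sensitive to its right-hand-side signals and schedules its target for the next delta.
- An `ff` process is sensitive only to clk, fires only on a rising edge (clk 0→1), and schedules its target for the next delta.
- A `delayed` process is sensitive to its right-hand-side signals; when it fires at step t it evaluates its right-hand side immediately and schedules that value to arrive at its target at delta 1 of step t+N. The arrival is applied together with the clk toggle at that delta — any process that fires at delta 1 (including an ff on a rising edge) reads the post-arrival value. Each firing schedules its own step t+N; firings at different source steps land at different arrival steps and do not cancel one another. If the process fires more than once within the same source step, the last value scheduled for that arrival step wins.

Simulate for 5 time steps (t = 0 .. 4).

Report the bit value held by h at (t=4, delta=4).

0

[bits: h,g,d,a,clk,c,b,j,f,e]
t=0: Δ0=0010000011 Δ1=0010100011 Δ2=0010100111 | 2Δ
t=1: Δ0=0010100111 Δ1=0010000111 | 1Δ
t=2: Δ0=0010000111 Δ1=0000100111 Δ2=0000101101 Δ3=1001101101 Δ4=1001101111 Δ5=0001101111 | 5Δ
t=3: Δ0=0001101111 Δ1=0001001111 | 1Δ
t=4: Δ0=0001001111 Δ1=0001101111 Δ2=0001100111 Δ3=0000100111 Δ4=0000100101 Δ5=1000100101 | 5Δ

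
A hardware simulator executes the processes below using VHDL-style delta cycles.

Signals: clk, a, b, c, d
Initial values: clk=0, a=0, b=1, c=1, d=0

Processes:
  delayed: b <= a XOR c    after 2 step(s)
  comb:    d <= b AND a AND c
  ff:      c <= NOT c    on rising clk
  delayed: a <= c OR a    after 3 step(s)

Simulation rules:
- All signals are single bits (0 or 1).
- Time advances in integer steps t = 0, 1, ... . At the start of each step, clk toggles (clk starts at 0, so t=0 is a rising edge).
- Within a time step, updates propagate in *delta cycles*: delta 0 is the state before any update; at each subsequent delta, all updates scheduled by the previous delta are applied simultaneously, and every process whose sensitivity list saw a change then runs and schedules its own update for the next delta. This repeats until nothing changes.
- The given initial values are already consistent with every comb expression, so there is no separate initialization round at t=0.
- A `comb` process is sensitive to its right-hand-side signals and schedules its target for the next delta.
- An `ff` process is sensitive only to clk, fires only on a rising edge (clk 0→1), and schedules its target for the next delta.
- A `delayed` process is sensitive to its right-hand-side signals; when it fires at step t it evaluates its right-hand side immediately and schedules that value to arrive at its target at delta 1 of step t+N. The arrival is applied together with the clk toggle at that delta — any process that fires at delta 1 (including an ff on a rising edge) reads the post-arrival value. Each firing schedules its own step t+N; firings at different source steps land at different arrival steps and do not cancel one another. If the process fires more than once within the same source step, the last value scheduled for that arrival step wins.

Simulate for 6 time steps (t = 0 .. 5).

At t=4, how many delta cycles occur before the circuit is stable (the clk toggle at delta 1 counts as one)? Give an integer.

[bits: b,a,clk,c,d]
t=0: Δ0=10010 Δ1=10110 Δ2=10100 | 2Δ
t=1: Δ0=10100 Δ1=10000 | 1Δ
t=2: Δ0=10000 Δ1=00100 Δ2=00110 | 2Δ
t=3: Δ0=00110 Δ1=00010 | 1Δ
t=4: Δ0=00010 Δ1=10110 Δ2=10100 | 2Δ
t=5: Δ0=10100 Δ1=11000 | 1Δ

2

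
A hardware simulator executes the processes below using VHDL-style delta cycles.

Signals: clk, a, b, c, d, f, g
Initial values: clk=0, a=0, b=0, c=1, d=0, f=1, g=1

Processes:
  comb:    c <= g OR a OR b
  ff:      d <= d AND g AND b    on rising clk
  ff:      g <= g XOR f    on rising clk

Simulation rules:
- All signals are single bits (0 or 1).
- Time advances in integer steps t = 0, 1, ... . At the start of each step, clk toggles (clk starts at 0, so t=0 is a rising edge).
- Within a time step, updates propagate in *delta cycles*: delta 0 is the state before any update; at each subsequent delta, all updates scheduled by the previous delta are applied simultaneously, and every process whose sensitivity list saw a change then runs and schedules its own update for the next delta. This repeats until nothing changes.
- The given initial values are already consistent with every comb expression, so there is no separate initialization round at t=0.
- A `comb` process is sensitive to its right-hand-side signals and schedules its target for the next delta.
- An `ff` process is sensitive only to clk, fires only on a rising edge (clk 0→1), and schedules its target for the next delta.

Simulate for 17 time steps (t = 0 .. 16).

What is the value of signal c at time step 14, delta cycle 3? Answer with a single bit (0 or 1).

1

[bits: c,a,clk,f,b,g,d]
t=0: Δ0=1001010 Δ1=1011010 Δ2=1011000 Δ3=0011000 | 3Δ
t=1: Δ0=0011000 Δ1=0001000 | 1Δ
t=2: Δ0=0001000 Δ1=0011000 Δ2=0011010 Δ3=1011010 | 3Δ
t=3: Δ0=1011010 Δ1=1001010 | 1Δ
t=4: Δ0=1001010 Δ1=1011010 Δ2=1011000 Δ3=0011000 | 3Δ
t=5: Δ0=0011000 Δ1=0001000 | 1Δ
t=6: Δ0=0001000 Δ1=0011000 Δ2=0011010 Δ3=1011010 | 3Δ
t=7: Δ0=1011010 Δ1=1001010 | 1Δ
t=8: Δ0=1001010 Δ1=1011010 Δ2=1011000 Δ3=0011000 | 3Δ
t=9: Δ0=0011000 Δ1=0001000 | 1Δ
t=10: Δ0=0001000 Δ1=0011000 Δ2=0011010 Δ3=1011010 | 3Δ
t=11: Δ0=1011010 Δ1=1001010 | 1Δ
t=12: Δ0=1001010 Δ1=1011010 Δ2=1011000 Δ3=0011000 | 3Δ
t=13: Δ0=0011000 Δ1=0001000 | 1Δ
t=14: Δ0=0001000 Δ1=0011000 Δ2=0011010 Δ3=1011010 | 3Δ
t=15: Δ0=1011010 Δ1=1001010 | 1Δ
t=16: Δ0=1001010 Δ1=1011010 Δ2=1011000 Δ3=0011000 | 3Δ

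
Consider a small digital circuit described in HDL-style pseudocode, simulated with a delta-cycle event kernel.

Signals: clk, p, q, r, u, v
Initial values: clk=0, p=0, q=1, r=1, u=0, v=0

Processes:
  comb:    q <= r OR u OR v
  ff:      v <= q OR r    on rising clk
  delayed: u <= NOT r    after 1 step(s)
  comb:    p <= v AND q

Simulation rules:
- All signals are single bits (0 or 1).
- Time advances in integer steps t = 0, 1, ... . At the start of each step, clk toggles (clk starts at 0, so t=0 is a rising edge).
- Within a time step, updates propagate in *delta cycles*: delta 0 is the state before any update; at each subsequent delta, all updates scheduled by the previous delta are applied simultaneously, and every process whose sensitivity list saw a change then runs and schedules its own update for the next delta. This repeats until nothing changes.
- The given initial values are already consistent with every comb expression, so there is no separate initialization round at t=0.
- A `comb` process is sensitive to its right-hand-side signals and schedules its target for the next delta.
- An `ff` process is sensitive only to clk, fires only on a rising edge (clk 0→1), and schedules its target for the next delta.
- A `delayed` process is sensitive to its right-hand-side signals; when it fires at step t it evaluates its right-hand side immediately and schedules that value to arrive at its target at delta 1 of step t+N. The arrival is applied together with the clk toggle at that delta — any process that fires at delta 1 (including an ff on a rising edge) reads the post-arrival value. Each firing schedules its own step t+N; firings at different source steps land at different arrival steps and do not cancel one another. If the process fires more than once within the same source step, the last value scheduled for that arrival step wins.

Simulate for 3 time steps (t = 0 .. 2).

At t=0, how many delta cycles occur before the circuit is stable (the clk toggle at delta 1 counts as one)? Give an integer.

t=0 Δ0: u=0 p=0 r=1 v=0 clk=0 q=1
  Δ1: clk:0→1
  Δ2: v:0→1
  Δ3: p:0→1
  (3Δ to stable)
t=1 Δ0: u=0 p=1 r=1 v=1 clk=1 q=1
  Δ1: clk:1→0
  (1Δ to stable)
t=2 Δ0: u=0 p=1 r=1 v=1 clk=0 q=1
  Δ1: clk:0→1
  (1Δ to stable)

3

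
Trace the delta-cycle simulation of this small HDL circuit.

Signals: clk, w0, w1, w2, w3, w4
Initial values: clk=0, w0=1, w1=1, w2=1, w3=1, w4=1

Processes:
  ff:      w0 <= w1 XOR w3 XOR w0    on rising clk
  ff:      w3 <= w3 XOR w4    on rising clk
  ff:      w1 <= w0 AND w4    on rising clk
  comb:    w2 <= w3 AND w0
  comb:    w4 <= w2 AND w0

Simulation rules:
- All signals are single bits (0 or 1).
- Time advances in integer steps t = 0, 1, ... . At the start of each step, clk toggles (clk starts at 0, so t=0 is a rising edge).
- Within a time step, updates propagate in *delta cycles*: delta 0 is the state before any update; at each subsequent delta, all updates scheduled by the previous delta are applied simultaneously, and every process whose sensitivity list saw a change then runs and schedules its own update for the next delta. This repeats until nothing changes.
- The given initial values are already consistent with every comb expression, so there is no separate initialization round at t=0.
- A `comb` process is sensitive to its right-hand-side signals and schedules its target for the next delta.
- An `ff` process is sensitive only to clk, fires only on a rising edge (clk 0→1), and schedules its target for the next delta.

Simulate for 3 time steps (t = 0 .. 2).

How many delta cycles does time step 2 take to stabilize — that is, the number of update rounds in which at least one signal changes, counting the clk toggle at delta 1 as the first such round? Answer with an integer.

[bits: w1,w0,w4,w3,clk,w2]
t=0: Δ0=111101 Δ1=111111 Δ2=111011 Δ3=111010 Δ4=110010 | 4Δ
t=1: Δ0=110010 Δ1=110000 | 1Δ
t=2: Δ0=110000 Δ1=110010 Δ2=000010 | 2Δ

2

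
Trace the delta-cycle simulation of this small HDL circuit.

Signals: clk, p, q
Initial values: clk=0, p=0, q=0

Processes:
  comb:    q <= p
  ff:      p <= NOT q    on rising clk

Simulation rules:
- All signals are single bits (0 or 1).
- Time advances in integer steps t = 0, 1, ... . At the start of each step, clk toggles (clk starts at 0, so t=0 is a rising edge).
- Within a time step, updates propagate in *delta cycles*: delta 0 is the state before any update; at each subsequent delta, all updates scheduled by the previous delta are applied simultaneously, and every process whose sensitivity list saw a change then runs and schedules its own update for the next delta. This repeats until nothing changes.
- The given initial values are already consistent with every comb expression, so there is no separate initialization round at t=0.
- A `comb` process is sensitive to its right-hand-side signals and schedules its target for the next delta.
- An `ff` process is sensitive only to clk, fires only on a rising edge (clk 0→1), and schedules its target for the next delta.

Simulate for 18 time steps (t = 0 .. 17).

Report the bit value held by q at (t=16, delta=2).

0

t0.Δ0 clk=0 p=0 q=0
t0.Δ1 clk=1 p=0 q=0
t0.Δ2 clk=1 p=1 q=0
t0.Δ3 clk=1 p=1 q=1
t1.Δ0 clk=1 p=1 q=1
t1.Δ1 clk=0 p=1 q=1
t2.Δ0 clk=0 p=1 q=1
t2.Δ1 clk=1 p=1 q=1
t2.Δ2 clk=1 p=0 q=1
t2.Δ3 clk=1 p=0 q=0
t3.Δ0 clk=1 p=0 q=0
t3.Δ1 clk=0 p=0 q=0
t4.Δ0 clk=0 p=0 q=0
t4.Δ1 clk=1 p=0 q=0
t4.Δ2 clk=1 p=1 q=0
t4.Δ3 clk=1 p=1 q=1
t5.Δ0 clk=1 p=1 q=1
t5.Δ1 clk=0 p=1 q=1
t6.Δ0 clk=0 p=1 q=1
t6.Δ1 clk=1 p=1 q=1
t6.Δ2 clk=1 p=0 q=1
t6.Δ3 clk=1 p=0 q=0
t7.Δ0 clk=1 p=0 q=0
t7.Δ1 clk=0 p=0 q=0
t8.Δ0 clk=0 p=0 q=0
t8.Δ1 clk=1 p=0 q=0
t8.Δ2 clk=1 p=1 q=0
t8.Δ3 clk=1 p=1 q=1
t9.Δ0 clk=1 p=1 q=1
t9.Δ1 clk=0 p=1 q=1
t10.Δ0 clk=0 p=1 q=1
t10.Δ1 clk=1 p=1 q=1
t10.Δ2 clk=1 p=0 q=1
t10.Δ3 clk=1 p=0 q=0
t11.Δ0 clk=1 p=0 q=0
t11.Δ1 clk=0 p=0 q=0
t12.Δ0 clk=0 p=0 q=0
t12.Δ1 clk=1 p=0 q=0
t12.Δ2 clk=1 p=1 q=0
t12.Δ3 clk=1 p=1 q=1
t13.Δ0 clk=1 p=1 q=1
t13.Δ1 clk=0 p=1 q=1
t14.Δ0 clk=0 p=1 q=1
t14.Δ1 clk=1 p=1 q=1
t14.Δ2 clk=1 p=0 q=1
t14.Δ3 clk=1 p=0 q=0
t15.Δ0 clk=1 p=0 q=0
t15.Δ1 clk=0 p=0 q=0
t16.Δ0 clk=0 p=0 q=0
t16.Δ1 clk=1 p=0 q=0
t16.Δ2 clk=1 p=1 q=0
t16.Δ3 clk=1 p=1 q=1
t17.Δ0 clk=1 p=1 q=1
t17.Δ1 clk=0 p=1 q=1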